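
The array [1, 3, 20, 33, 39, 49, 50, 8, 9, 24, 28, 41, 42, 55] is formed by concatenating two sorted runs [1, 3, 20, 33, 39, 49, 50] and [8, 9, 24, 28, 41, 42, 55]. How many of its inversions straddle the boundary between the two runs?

22

For each element r of the right run, count left-run elements greater than r:
r = 8: 20, 33, 39, 49, 50 → 5
r = 9: 20, 33, 39, 49, 50 → 5
r = 24: 33, 39, 49, 50 → 4
r = 28: 33, 39, 49, 50 → 4
r = 41: 49, 50 → 2
r = 42: 49, 50 → 2
r = 55: none → 0
Cross-inversions: 5 + 5 + 4 + 4 + 2 + 2 + 0 = 22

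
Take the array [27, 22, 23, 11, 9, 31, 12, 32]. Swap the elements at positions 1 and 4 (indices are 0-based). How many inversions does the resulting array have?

Positions 1 and 4 hold 22 and 9; after swapping, the array is [27, 9, 23, 11, 22, 31, 12, 32].
Element-by-element contributions:
27 → 9, 23, 11, 22, 12 → 5
9 → none → 0
23 → 11, 22, 12 → 3
11 → none → 0
22 → 12 → 1
31 → 12 → 1
12 → none → 0
32 → none → 0
Sum: 5 + 0 + 3 + 0 + 1 + 1 + 0 + 0 = 10

10 inversions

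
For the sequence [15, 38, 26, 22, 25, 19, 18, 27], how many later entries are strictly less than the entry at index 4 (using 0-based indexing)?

2 such elements

The element at index 4 is 25.
Elements after it: 19, 18, 27
Those smaller than 25: 19, 18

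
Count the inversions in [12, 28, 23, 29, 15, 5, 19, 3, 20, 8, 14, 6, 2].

For each element, count later entries that are smaller:
12: 5
28: 10
23: 9
29: 9
15: 6
5: 2
19: 5
3: 1
20: 4
8: 2
14: 2
6: 1
2: 0
Sum: 5 + 10 + 9 + 9 + 6 + 2 + 5 + 1 + 4 + 2 + 2 + 1 + 0 = 56

There are 56 inversions.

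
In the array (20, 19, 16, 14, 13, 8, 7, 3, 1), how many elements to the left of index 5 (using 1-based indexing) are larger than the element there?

The element at index 5 is 13.
Elements before it: 20, 19, 16, 14
Those larger than 13: 20, 19, 16, 14

4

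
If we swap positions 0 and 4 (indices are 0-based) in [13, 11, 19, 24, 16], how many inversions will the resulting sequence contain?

4 inversions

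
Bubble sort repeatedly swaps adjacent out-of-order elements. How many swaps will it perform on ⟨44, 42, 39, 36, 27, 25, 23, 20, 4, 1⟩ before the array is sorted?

The minimum number of adjacent swaps to sort an array equals its inversion count, since every such swap removes exactly one inversion.
Count inversions — for each element, later elements that are smaller:
44: 42, 39, 36, 27, 25, 23, 20, 4, 1 → 9
42: 39, 36, 27, 25, 23, 20, 4, 1 → 8
39: 36, 27, 25, 23, 20, 4, 1 → 7
36: 27, 25, 23, 20, 4, 1 → 6
27: 25, 23, 20, 4, 1 → 5
25: 23, 20, 4, 1 → 4
23: 20, 4, 1 → 3
20: 4, 1 → 2
4: 1 → 1
1: none → 0
Total inversions: 9 + 8 + 7 + 6 + 5 + 4 + 3 + 2 + 1 + 0 = 45

45 adjacent swaps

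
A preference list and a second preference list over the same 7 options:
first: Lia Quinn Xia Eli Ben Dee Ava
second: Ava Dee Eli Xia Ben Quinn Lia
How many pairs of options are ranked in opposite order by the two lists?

Assign each item its position (1..7) in the first ordering, then rewrite the second ordering as that position sequence:
positions: Lia→1, Quinn→2, Xia→3, Eli→4, Ben→5, Dee→6, Ava→7
second ordering as positions: [7, 6, 4, 3, 5, 2, 1]
Discordant pairs = inversions in this position sequence.
7: 6, 4, 3, 5, 2, 1 → 6
6: 4, 3, 5, 2, 1 → 5
4: 3, 2, 1 → 3
3: 2, 1 → 2
5: 2, 1 → 2
2: 1 → 1
1: 0
Total: 6 + 5 + 3 + 2 + 2 + 1 + 0 = 19

19 pairs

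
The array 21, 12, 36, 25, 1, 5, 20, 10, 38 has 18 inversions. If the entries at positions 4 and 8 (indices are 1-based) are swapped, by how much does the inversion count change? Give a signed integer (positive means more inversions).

-3

Positions 4 and 8 hold 25 and 10; after swapping, the array is [21, 12, 36, 10, 1, 5, 20, 25, 38].
For each element, count later entries that are smaller:
21: 5
12: 3
36: 5
10: 2
1: 0
5: 0
20: 0
25: 0
38: 0
Sum: 5 + 3 + 5 + 2 + 0 + 0 + 0 + 0 + 0 = 15
Change: 15 − 18 = -3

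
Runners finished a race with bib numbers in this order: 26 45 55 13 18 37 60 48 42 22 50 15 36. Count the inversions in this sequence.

40 out-of-order pairs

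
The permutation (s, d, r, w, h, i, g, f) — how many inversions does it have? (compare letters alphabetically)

Count, for each position, how many later elements it exceeds:
s → d, r, h, i, g, f → 6
d → none → 0
r → h, i, g, f → 4
w → h, i, g, f → 4
h → g, f → 2
i → g, f → 2
g → f → 1
f → none → 0
Sum: 6 + 0 + 4 + 4 + 2 + 2 + 1 + 0 = 19

19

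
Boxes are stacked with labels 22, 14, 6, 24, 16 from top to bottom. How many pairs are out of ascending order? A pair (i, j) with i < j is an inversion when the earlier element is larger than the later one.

5

Sweep left to right; for each value list the smaller values that follow it:
22: 3
14: 1
6: 0
24: 1
16: 0
Sum: 3 + 1 + 0 + 1 + 0 = 5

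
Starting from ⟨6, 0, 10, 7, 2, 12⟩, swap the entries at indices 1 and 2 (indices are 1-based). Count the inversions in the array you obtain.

Positions 1 and 2 hold 6 and 0; after swapping, the array is [0, 6, 10, 7, 2, 12].
Sweep left to right; for each value list the smaller values that follow it:
0 → none → 0
6 → 2 → 1
10 → 7, 2 → 2
7 → 2 → 1
2 → none → 0
12 → none → 0
Sum: 0 + 1 + 2 + 1 + 0 + 0 = 4

Inversions: 4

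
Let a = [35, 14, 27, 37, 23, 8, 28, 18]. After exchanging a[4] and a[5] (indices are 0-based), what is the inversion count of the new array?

Positions 4 and 5 hold 23 and 8; after swapping, the array is [35, 14, 27, 37, 8, 23, 28, 18].
Count, for each position, how many later elements it exceeds:
35 → 14, 27, 8, 23, 28, 18 → 6
14 → 8 → 1
27 → 8, 23, 18 → 3
37 → 8, 23, 28, 18 → 4
8 → none → 0
23 → 18 → 1
28 → 18 → 1
18 → none → 0
Sum: 6 + 1 + 3 + 4 + 0 + 1 + 1 + 0 = 16

There are 16 inversions.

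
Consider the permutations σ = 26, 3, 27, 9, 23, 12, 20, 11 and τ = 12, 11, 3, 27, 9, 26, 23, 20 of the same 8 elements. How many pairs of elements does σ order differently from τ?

14 discordant pairs

Assign each item its position (1..8) in the first ordering, then rewrite the second ordering as that position sequence:
positions: 26→1, 3→2, 27→3, 9→4, 23→5, 12→6, 20→7, 11→8
second ordering as positions: [6, 8, 2, 3, 4, 1, 5, 7]
Discordant pairs = inversions in this position sequence.
6: 2, 3, 4, 1, 5 → 5
8: 2, 3, 4, 1, 5, 7 → 6
2: 1 → 1
3: 1 → 1
4: 1 → 1
1: 0
5: 0
7: 0
Total: 5 + 6 + 1 + 1 + 1 + 0 + 0 + 0 = 14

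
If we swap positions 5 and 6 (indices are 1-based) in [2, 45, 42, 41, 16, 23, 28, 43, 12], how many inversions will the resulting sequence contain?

Positions 5 and 6 hold 16 and 23; after swapping, the array is [2, 45, 42, 41, 23, 16, 28, 43, 12].
For each element, count later entries that are smaller:
2: 0
45: 7
42: 5
41: 4
23: 2
16: 1
28: 1
43: 1
12: 0
Sum: 0 + 7 + 5 + 4 + 2 + 1 + 1 + 1 + 0 = 21

Inversions: 21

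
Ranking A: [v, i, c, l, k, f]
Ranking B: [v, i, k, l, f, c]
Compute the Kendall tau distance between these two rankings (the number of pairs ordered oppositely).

4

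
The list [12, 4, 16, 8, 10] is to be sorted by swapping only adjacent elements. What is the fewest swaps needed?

5

Each adjacent swap fixes exactly one inversion, so the minimum swap count equals the number of inversions.
Count inversions — for each element, later elements that are smaller:
12: 4, 8, 10 → 3
4: none → 0
16: 8, 10 → 2
8: none → 0
10: none → 0
Total inversions: 3 + 0 + 2 + 0 + 0 = 5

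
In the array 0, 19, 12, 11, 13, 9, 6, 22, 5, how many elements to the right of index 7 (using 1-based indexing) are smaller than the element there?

The element at index 7 is 6.
Elements after it: 22, 5
Those smaller than 6: 5

1 such element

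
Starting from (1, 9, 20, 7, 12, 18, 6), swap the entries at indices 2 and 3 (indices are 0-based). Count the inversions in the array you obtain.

8

Positions 2 and 3 hold 20 and 7; after swapping, the array is [1, 9, 7, 20, 12, 18, 6].
For each element, count later entries that are smaller:
1 → none → 0
9 → 7, 6 → 2
7 → 6 → 1
20 → 12, 18, 6 → 3
12 → 6 → 1
18 → 6 → 1
6 → none → 0
Sum: 0 + 2 + 1 + 3 + 1 + 1 + 0 = 8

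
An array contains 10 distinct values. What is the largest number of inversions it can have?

45

A reversed (strictly descending) arrangement makes every pair an inversion, giving C(10, 2) inversions.
C(10, 2) = 10·9/2 = 45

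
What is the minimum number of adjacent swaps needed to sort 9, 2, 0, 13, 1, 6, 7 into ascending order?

Minimum adjacent swaps = number of inversions (each swap of adjacent out-of-order elements removes one inversion and no swap can remove more).
Count inversions — for each element, later elements that are smaller:
9: 2, 0, 1, 6, 7 → 5
2: 0, 1 → 2
0: none → 0
13: 1, 6, 7 → 3
1: none → 0
6: none → 0
7: none → 0
Total inversions: 5 + 2 + 0 + 3 + 0 + 0 + 0 = 10

Swaps: 10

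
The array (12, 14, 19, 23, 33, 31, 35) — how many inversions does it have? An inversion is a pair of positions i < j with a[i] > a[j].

1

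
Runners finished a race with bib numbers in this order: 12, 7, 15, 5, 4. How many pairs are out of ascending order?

8 inversions

For each element, count later entries that are smaller:
12: 3
7: 2
15: 2
5: 1
4: 0
Sum: 3 + 2 + 2 + 1 + 0 = 8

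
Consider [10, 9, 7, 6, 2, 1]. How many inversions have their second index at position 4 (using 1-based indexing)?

The element at index 4 is 6.
Elements before it: 10, 9, 7
Those larger than 6: 10, 9, 7

3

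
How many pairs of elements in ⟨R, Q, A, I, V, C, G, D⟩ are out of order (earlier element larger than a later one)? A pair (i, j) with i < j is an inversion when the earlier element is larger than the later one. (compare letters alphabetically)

Element-by-element contributions:
R: 6
Q: 5
A: 0
I: 3
V: 3
C: 0
G: 1
D: 0
Sum: 6 + 5 + 0 + 3 + 3 + 0 + 1 + 0 = 18

There are 18 out-of-order pairs.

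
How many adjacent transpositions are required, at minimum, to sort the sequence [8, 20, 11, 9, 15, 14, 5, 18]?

13 swaps

The minimum number of adjacent swaps to sort an array equals its inversion count, since every such swap removes exactly one inversion.
Count inversions — for each element, later elements that are smaller:
8: 5 → 1
20: 11, 9, 15, 14, 5, 18 → 6
11: 9, 5 → 2
9: 5 → 1
15: 14, 5 → 2
14: 5 → 1
5: none → 0
18: none → 0
Total inversions: 1 + 6 + 2 + 1 + 2 + 1 + 0 + 0 = 13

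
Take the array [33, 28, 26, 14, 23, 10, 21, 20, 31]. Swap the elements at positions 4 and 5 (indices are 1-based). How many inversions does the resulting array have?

25 inversions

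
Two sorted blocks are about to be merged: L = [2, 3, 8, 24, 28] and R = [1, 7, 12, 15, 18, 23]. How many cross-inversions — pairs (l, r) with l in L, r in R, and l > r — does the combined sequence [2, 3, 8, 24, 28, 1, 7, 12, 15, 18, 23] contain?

Take each right-half value and tally the left-half values above it:
r = 1: 2, 3, 8, 24, 28 → 5
r = 7: 8, 24, 28 → 3
r = 12: 24, 28 → 2
r = 15: 24, 28 → 2
r = 18: 24, 28 → 2
r = 23: 24, 28 → 2
Cross-inversions: 5 + 3 + 2 + 2 + 2 + 2 = 16

16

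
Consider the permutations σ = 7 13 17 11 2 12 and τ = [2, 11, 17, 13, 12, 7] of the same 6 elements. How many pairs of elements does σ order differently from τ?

Assign each item its position (1..6) in the first ordering, then rewrite the second ordering as that position sequence:
positions: 7→1, 13→2, 17→3, 11→4, 2→5, 12→6
second ordering as positions: [5, 4, 3, 2, 6, 1]
Discordant pairs = inversions in this position sequence.
5: 4, 3, 2, 1 → 4
4: 3, 2, 1 → 3
3: 2, 1 → 2
2: 1 → 1
6: 1 → 1
1: 0
Total: 4 + 3 + 2 + 1 + 1 + 0 = 11

Discordant pairs: 11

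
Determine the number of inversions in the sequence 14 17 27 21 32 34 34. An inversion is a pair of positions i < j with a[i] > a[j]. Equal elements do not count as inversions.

1 inversion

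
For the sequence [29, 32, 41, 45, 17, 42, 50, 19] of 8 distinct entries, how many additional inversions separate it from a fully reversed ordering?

17

Maximum inversions for 8 distinct elements is C(8, 2) = 8·7/2 = 28.
Current inversions — for each element, count later smaller elements:
29: 2
32: 2
41: 2
45: 3
17: 0
42: 1
50: 1
19: 0
Current total: 2 + 2 + 2 + 3 + 0 + 1 + 1 + 0 = 11
Shortfall: 28 − 11 = 17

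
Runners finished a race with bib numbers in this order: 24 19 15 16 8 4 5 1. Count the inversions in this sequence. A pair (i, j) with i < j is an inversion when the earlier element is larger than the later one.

Element-by-element contributions:
24 → 19, 15, 16, 8, 4, 5, 1 → 7
19 → 15, 16, 8, 4, 5, 1 → 6
15 → 8, 4, 5, 1 → 4
16 → 8, 4, 5, 1 → 4
8 → 4, 5, 1 → 3
4 → 1 → 1
5 → 1 → 1
1 → none → 0
Sum: 7 + 6 + 4 + 4 + 3 + 1 + 1 + 0 = 26

Inversions: 26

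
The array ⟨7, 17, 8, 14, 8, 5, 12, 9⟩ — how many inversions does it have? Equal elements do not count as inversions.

Element-by-element contributions:
7: 1
17: 6
8: 1
14: 4
8: 1
5: 0
12: 1
9: 0
Sum: 1 + 6 + 1 + 4 + 1 + 0 + 1 + 0 = 14

14 inversions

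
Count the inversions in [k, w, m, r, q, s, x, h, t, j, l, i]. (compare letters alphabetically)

39 inversions

For each element, count later entries that are smaller:
k → h, j, i → 3
w → m, r, q, s, h, t, j, l, i → 9
m → h, j, l, i → 4
r → q, h, j, l, i → 5
q → h, j, l, i → 4
s → h, j, l, i → 4
x → h, t, j, l, i → 5
h → none → 0
t → j, l, i → 3
j → i → 1
l → i → 1
i → none → 0
Sum: 3 + 9 + 4 + 5 + 4 + 4 + 5 + 0 + 3 + 1 + 1 + 0 = 39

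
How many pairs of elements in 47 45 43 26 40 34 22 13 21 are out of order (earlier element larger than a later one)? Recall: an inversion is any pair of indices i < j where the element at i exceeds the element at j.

Inversions: 33

For each element, count later entries that are smaller:
47 → 45, 43, 26, 40, 34, 22, 13, 21 → 8
45 → 43, 26, 40, 34, 22, 13, 21 → 7
43 → 26, 40, 34, 22, 13, 21 → 6
26 → 22, 13, 21 → 3
40 → 34, 22, 13, 21 → 4
34 → 22, 13, 21 → 3
22 → 13, 21 → 2
13 → none → 0
21 → none → 0
Sum: 8 + 7 + 6 + 3 + 4 + 3 + 2 + 0 + 0 = 33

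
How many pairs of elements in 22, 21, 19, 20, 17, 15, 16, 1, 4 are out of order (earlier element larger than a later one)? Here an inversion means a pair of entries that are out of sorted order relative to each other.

33 inversions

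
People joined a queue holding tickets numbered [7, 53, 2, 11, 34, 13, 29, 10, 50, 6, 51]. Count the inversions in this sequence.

23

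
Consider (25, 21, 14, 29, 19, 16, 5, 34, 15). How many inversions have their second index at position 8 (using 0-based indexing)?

The element at index 8 is 15.
Elements before it: 25, 21, 14, 29, 19, 16, 5, 34
Those larger than 15: 25, 21, 29, 19, 16, 34

6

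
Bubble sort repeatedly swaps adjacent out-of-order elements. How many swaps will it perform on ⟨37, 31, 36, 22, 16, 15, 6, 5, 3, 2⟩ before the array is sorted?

44

Each adjacent swap fixes exactly one inversion, so the minimum swap count equals the number of inversions.
Count inversions — for each element, later elements that are smaller:
37: 31, 36, 22, 16, 15, 6, 5, 3, 2 → 9
31: 22, 16, 15, 6, 5, 3, 2 → 7
36: 22, 16, 15, 6, 5, 3, 2 → 7
22: 16, 15, 6, 5, 3, 2 → 6
16: 15, 6, 5, 3, 2 → 5
15: 6, 5, 3, 2 → 4
6: 5, 3, 2 → 3
5: 3, 2 → 2
3: 2 → 1
2: none → 0
Total inversions: 9 + 7 + 7 + 6 + 5 + 4 + 3 + 2 + 1 + 0 = 44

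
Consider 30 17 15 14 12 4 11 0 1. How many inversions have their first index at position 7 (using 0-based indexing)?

0

The element at index 7 is 0.
Elements after it: 1
None of them are smaller than 0.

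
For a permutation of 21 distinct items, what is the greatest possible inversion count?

210 inversions

The maximum occurs when the array is in strictly decreasing order: every one of the C(21, 2) pairs is inverted.
C(21, 2) = 21·20/2 = 210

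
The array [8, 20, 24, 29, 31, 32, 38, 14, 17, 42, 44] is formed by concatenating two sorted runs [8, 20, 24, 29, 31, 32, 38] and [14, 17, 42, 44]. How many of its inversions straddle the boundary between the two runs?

For each element r of the right run, count left-run elements greater than r:
r = 14: 20, 24, 29, 31, 32, 38 → 6
r = 17: 20, 24, 29, 31, 32, 38 → 6
r = 42: none → 0
r = 44: none → 0
Cross-inversions: 6 + 6 + 0 + 0 = 12

Split inversions: 12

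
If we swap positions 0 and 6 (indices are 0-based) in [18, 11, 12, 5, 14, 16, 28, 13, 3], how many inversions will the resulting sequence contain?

20

Positions 0 and 6 hold 18 and 28; after swapping, the array is [28, 11, 12, 5, 14, 16, 18, 13, 3].
Element-by-element contributions:
28 → 11, 12, 5, 14, 16, 18, 13, 3 → 8
11 → 5, 3 → 2
12 → 5, 3 → 2
5 → 3 → 1
14 → 13, 3 → 2
16 → 13, 3 → 2
18 → 13, 3 → 2
13 → 3 → 1
3 → none → 0
Sum: 8 + 2 + 2 + 1 + 2 + 2 + 2 + 1 + 0 = 20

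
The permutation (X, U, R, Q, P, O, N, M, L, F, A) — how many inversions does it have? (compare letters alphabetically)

55 inversions

Element-by-element contributions:
X → U, R, Q, P, O, N, M, L, F, A → 10
U → R, Q, P, O, N, M, L, F, A → 9
R → Q, P, O, N, M, L, F, A → 8
Q → P, O, N, M, L, F, A → 7
P → O, N, M, L, F, A → 6
O → N, M, L, F, A → 5
N → M, L, F, A → 4
M → L, F, A → 3
L → F, A → 2
F → A → 1
A → none → 0
Sum: 10 + 9 + 8 + 7 + 6 + 5 + 4 + 3 + 2 + 1 + 0 = 55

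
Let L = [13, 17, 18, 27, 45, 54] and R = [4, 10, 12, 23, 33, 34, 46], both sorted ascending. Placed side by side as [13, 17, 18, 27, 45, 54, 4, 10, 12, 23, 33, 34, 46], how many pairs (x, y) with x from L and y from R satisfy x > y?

26 split inversions

For each element r of the right run, count left-run elements greater than r:
r = 4: 13, 17, 18, 27, 45, 54 → 6
r = 10: 13, 17, 18, 27, 45, 54 → 6
r = 12: 13, 17, 18, 27, 45, 54 → 6
r = 23: 27, 45, 54 → 3
r = 33: 45, 54 → 2
r = 34: 45, 54 → 2
r = 46: 54 → 1
Cross-inversions: 6 + 6 + 6 + 3 + 2 + 2 + 1 = 26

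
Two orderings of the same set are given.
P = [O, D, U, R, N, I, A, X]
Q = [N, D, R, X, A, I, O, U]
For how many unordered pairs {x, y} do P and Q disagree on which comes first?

16

Assign each item its position (1..8) in the first ordering, then rewrite the second ordering as that position sequence:
positions: O→1, D→2, U→3, R→4, N→5, I→6, A→7, X→8
second ordering as positions: [5, 2, 4, 8, 7, 6, 1, 3]
Discordant pairs = inversions in this position sequence.
5: 2, 4, 1, 3 → 4
2: 1 → 1
4: 1, 3 → 2
8: 7, 6, 1, 3 → 4
7: 6, 1, 3 → 3
6: 1, 3 → 2
1: 0
3: 0
Total: 4 + 1 + 2 + 4 + 3 + 2 + 0 + 0 = 16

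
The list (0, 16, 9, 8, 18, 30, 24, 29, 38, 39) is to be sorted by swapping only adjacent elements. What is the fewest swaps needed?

The minimum number of adjacent swaps to sort an array equals its inversion count, since every such swap removes exactly one inversion.
Count inversions — for each element, later elements that are smaller:
0: none → 0
16: 9, 8 → 2
9: 8 → 1
8: none → 0
18: none → 0
30: 24, 29 → 2
24: none → 0
29: none → 0
38: none → 0
39: none → 0
Total inversions: 0 + 2 + 1 + 0 + 0 + 2 + 0 + 0 + 0 + 0 = 5

5 swaps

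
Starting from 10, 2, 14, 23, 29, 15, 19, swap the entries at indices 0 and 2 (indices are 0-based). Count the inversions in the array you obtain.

Positions 0 and 2 hold 10 and 14; after swapping, the array is [14, 2, 10, 23, 29, 15, 19].
Sweep left to right; for each value list the smaller values that follow it:
14: 2
2: 0
10: 0
23: 2
29: 2
15: 0
19: 0
Sum: 2 + 0 + 0 + 2 + 2 + 0 + 0 = 6

6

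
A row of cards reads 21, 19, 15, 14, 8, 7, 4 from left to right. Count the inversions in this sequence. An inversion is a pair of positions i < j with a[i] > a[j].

There are 21 inversions.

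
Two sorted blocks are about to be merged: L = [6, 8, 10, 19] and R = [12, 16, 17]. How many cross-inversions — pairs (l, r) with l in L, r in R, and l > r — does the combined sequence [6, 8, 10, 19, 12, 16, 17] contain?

There are 3 split inversions.

Take each right-half value and tally the left-half values above it:
r = 12: 19 → 1
r = 16: 19 → 1
r = 17: 19 → 1
Cross-inversions: 1 + 1 + 1 = 3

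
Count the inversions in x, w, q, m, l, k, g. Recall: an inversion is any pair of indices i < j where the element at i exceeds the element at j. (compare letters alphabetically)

21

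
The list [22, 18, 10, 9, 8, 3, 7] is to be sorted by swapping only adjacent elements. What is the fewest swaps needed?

Swaps: 20

Each adjacent swap fixes exactly one inversion, so the minimum swap count equals the number of inversions.
Count inversions — for each element, later elements that are smaller:
22: 18, 10, 9, 8, 3, 7 → 6
18: 10, 9, 8, 3, 7 → 5
10: 9, 8, 3, 7 → 4
9: 8, 3, 7 → 3
8: 3, 7 → 2
3: none → 0
7: none → 0
Total inversions: 6 + 5 + 4 + 3 + 2 + 0 + 0 = 20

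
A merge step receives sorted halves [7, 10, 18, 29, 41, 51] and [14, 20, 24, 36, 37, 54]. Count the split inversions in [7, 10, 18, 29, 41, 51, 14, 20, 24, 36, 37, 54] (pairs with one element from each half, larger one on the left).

Count, for every r in R, how many entries of L exceed r:
r = 14: 18, 29, 41, 51 → 4
r = 20: 29, 41, 51 → 3
r = 24: 29, 41, 51 → 3
r = 36: 41, 51 → 2
r = 37: 41, 51 → 2
r = 54: none → 0
Cross-inversions: 4 + 3 + 3 + 2 + 2 + 0 = 14

There are 14 cross-inversions.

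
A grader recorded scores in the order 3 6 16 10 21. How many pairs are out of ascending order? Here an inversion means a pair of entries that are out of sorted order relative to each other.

Listing every pair i<j with a[i]>a[j] (using 1-based positions):
(3,4): 16 > 10
That's 1 pair.

Inversions: 1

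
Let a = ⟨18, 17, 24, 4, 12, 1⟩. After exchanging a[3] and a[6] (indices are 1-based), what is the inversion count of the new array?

Positions 3 and 6 hold 24 and 1; after swapping, the array is [18, 17, 1, 4, 12, 24].
Element-by-element contributions:
18 → 17, 1, 4, 12 → 4
17 → 1, 4, 12 → 3
1 → none → 0
4 → none → 0
12 → none → 0
24 → none → 0
Sum: 4 + 3 + 0 + 0 + 0 + 0 = 7

There are 7 inversions.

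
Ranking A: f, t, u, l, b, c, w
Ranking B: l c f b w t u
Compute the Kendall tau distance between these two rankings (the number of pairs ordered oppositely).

11

Assign each item its position (1..7) in the first ordering, then rewrite the second ordering as that position sequence:
positions: f→1, t→2, u→3, l→4, b→5, c→6, w→7
second ordering as positions: [4, 6, 1, 5, 7, 2, 3]
Discordant pairs = inversions in this position sequence.
4: 1, 2, 3 → 3
6: 1, 5, 2, 3 → 4
1: 0
5: 2, 3 → 2
7: 2, 3 → 2
2: 0
3: 0
Total: 3 + 4 + 0 + 2 + 2 + 0 + 0 = 11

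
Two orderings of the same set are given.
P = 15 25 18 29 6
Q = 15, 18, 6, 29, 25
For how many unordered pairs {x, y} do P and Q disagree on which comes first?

Assign each item its position (1..5) in the first ordering, then rewrite the second ordering as that position sequence:
positions: 15→1, 25→2, 18→3, 29→4, 6→5
second ordering as positions: [1, 3, 5, 4, 2]
Discordant pairs = inversions in this position sequence.
1: 0
3: 2 → 1
5: 4, 2 → 2
4: 2 → 1
2: 0
Total: 0 + 1 + 2 + 1 + 0 = 4

4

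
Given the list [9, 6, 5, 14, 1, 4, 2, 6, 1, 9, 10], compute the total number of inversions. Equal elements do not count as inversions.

Count, for each position, how many later elements it exceeds:
9 → 6, 5, 1, 4, 2, 6, 1 → 7
6 → 5, 1, 4, 2, 1 → 5
5 → 1, 4, 2, 1 → 4
14 → 1, 4, 2, 6, 1, 9, 10 → 7
1 → none → 0
4 → 2, 1 → 2
2 → 1 → 1
6 → 1 → 1
1 → none → 0
9 → none → 0
10 → none → 0
Sum: 7 + 5 + 4 + 7 + 0 + 2 + 1 + 1 + 0 + 0 + 0 = 27

27 out-of-order pairs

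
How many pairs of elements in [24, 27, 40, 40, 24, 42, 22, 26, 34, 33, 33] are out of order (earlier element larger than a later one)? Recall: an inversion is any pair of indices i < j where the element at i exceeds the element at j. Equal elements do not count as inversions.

24 inversions

Count, for each position, how many later elements it exceeds:
24: 1
27: 3
40: 6
40: 6
24: 1
42: 5
22: 0
26: 0
34: 2
33: 0
33: 0
Sum: 1 + 3 + 6 + 6 + 1 + 5 + 0 + 0 + 2 + 0 + 0 = 24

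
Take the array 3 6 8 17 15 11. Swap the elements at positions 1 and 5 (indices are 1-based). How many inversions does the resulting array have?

8

Positions 1 and 5 hold 3 and 15; after swapping, the array is [15, 6, 8, 17, 3, 11].
Sweep left to right; for each value list the smaller values that follow it:
15 → 6, 8, 3, 11 → 4
6 → 3 → 1
8 → 3 → 1
17 → 3, 11 → 2
3 → none → 0
11 → none → 0
Sum: 4 + 1 + 1 + 2 + 0 + 0 = 8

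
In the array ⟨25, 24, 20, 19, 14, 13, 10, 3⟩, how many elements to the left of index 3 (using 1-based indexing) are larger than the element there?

The element at index 3 is 20.
Elements before it: 25, 24
Those larger than 20: 25, 24

2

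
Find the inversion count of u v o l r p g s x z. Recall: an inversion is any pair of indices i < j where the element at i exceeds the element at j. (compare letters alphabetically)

Inversions: 18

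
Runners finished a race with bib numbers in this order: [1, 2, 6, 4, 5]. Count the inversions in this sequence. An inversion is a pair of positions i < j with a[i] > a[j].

Inversion pairs (indices are 0-based):
(2,3): 6 > 4
(2,4): 6 > 5
That's 2 pairs.

Inversions: 2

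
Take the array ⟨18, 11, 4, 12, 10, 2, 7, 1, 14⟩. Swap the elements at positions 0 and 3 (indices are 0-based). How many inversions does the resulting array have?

23

Positions 0 and 3 hold 18 and 12; after swapping, the array is [12, 11, 4, 18, 10, 2, 7, 1, 14].
For each element, count later entries that are smaller:
12: 6
11: 5
4: 2
18: 5
10: 3
2: 1
7: 1
1: 0
14: 0
Sum: 6 + 5 + 2 + 5 + 3 + 1 + 1 + 0 + 0 = 23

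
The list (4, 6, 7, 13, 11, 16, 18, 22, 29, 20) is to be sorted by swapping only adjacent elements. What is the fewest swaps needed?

3 swaps

Minimum adjacent swaps = number of inversions (each swap of adjacent out-of-order elements removes one inversion and no swap can remove more).
Count inversions — for each element, later elements that are smaller:
4: none → 0
6: none → 0
7: none → 0
13: 11 → 1
11: none → 0
16: none → 0
18: none → 0
22: 20 → 1
29: 20 → 1
20: none → 0
Total inversions: 0 + 0 + 0 + 1 + 0 + 0 + 0 + 1 + 1 + 0 = 3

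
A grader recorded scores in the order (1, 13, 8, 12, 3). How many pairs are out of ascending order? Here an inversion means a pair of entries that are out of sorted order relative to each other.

There are 5 inversions.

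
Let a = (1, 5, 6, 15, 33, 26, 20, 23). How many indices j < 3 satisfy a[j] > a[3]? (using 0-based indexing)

0

The element at index 3 is 15.
Elements before it: 1, 5, 6
None of them are larger than 15.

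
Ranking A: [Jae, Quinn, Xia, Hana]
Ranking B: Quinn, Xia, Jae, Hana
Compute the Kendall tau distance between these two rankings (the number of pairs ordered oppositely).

2 discordant pairs

Assign each item its position (1..4) in the first ordering, then rewrite the second ordering as that position sequence:
positions: Jae→1, Quinn→2, Xia→3, Hana→4
second ordering as positions: [2, 3, 1, 4]
Discordant pairs = inversions in this position sequence.
2: 1 → 1
3: 1 → 1
1: 0
4: 0
Total: 1 + 1 + 0 + 0 = 2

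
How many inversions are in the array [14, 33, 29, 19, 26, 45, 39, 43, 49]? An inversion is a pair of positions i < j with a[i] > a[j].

Sweep left to right; for each value list the smaller values that follow it:
14: 0
33: 3
29: 2
19: 0
26: 0
45: 2
39: 0
43: 0
49: 0
Sum: 0 + 3 + 2 + 0 + 0 + 2 + 0 + 0 + 0 = 7

7 inversions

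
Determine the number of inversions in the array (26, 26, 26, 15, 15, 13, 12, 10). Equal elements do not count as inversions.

24

Count, for each position, how many later elements it exceeds:
26 → 15, 15, 13, 12, 10 → 5
26 → 15, 15, 13, 12, 10 → 5
26 → 15, 15, 13, 12, 10 → 5
15 → 13, 12, 10 → 3
15 → 13, 12, 10 → 3
13 → 12, 10 → 2
12 → 10 → 1
10 → none → 0
Sum: 5 + 5 + 5 + 3 + 3 + 2 + 1 + 0 = 24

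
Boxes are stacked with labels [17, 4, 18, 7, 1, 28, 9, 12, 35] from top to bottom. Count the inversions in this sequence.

Element-by-element contributions:
17 → 4, 7, 1, 9, 12 → 5
4 → 1 → 1
18 → 7, 1, 9, 12 → 4
7 → 1 → 1
1 → none → 0
28 → 9, 12 → 2
9 → none → 0
12 → none → 0
35 → none → 0
Sum: 5 + 1 + 4 + 1 + 0 + 2 + 0 + 0 + 0 = 13

13 out-of-order pairs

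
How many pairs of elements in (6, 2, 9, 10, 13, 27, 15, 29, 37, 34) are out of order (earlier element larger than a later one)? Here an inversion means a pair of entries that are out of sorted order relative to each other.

Count, for each position, how many later elements it exceeds:
6: 1
2: 0
9: 0
10: 0
13: 0
27: 1
15: 0
29: 0
37: 1
34: 0
Sum: 1 + 0 + 0 + 0 + 0 + 1 + 0 + 0 + 1 + 0 = 3

3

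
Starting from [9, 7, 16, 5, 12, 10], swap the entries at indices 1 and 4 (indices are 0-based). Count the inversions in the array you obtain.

Positions 1 and 4 hold 7 and 12; after swapping, the array is [9, 12, 16, 5, 7, 10].
Element-by-element contributions:
9: 2
12: 3
16: 3
5: 0
7: 0
10: 0
Sum: 2 + 3 + 3 + 0 + 0 + 0 = 8

8 inversions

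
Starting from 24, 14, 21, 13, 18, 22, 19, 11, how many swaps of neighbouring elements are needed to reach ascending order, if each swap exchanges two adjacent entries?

Minimum adjacent swaps = number of inversions (each swap of adjacent out-of-order elements removes one inversion and no swap can remove more).
Count inversions — for each element, later elements that are smaller:
24: 14, 21, 13, 18, 22, 19, 11 → 7
14: 13, 11 → 2
21: 13, 18, 19, 11 → 4
13: 11 → 1
18: 11 → 1
22: 19, 11 → 2
19: 11 → 1
11: none → 0
Total inversions: 7 + 2 + 4 + 1 + 1 + 2 + 1 + 0 = 18

18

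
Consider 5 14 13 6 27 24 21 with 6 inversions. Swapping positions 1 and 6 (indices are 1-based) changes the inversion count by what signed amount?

+7

Positions 1 and 6 hold 5 and 24; after swapping, the array is [24, 14, 13, 6, 27, 5, 21].
For each element, count later entries that are smaller:
24: 5
14: 3
13: 2
6: 1
27: 2
5: 0
21: 0
Sum: 5 + 3 + 2 + 1 + 2 + 0 + 0 = 13
Change: 13 − 6 = +7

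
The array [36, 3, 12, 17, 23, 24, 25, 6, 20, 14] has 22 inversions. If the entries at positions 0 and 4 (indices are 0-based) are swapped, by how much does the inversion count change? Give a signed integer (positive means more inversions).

-1

Positions 0 and 4 hold 36 and 23; after swapping, the array is [23, 3, 12, 17, 36, 24, 25, 6, 20, 14].
Count, for each position, how many later elements it exceeds:
23 → 3, 12, 17, 6, 20, 14 → 6
3 → none → 0
12 → 6 → 1
17 → 6, 14 → 2
36 → 24, 25, 6, 20, 14 → 5
24 → 6, 20, 14 → 3
25 → 6, 20, 14 → 3
6 → none → 0
20 → 14 → 1
14 → none → 0
Sum: 6 + 0 + 1 + 2 + 5 + 3 + 3 + 0 + 1 + 0 = 21
Change: 21 − 22 = -1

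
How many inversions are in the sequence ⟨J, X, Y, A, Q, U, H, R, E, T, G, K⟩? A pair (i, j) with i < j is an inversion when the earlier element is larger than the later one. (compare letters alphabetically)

Sweep left to right; for each value list the smaller values that follow it:
J → A, H, E, G → 4
X → A, Q, U, H, R, E, T, G, K → 9
Y → A, Q, U, H, R, E, T, G, K → 9
A → none → 0
Q → H, E, G, K → 4
U → H, R, E, T, G, K → 6
H → E, G → 2
R → E, G, K → 3
E → none → 0
T → G, K → 2
G → none → 0
K → none → 0
Sum: 4 + 9 + 9 + 0 + 4 + 6 + 2 + 3 + 0 + 2 + 0 + 0 = 39

39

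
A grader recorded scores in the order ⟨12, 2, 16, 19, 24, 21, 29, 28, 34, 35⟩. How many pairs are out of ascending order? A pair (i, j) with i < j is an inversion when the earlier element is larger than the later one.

3 inversions

Sweep left to right; for each value list the smaller values that follow it:
12 → 2 → 1
2 → none → 0
16 → none → 0
19 → none → 0
24 → 21 → 1
21 → none → 0
29 → 28 → 1
28 → none → 0
34 → none → 0
35 → none → 0
Sum: 1 + 0 + 0 + 0 + 1 + 0 + 1 + 0 + 0 + 0 = 3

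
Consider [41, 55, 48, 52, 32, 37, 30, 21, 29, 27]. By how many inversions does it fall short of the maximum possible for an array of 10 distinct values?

7

Maximum inversions for 10 distinct elements is C(10, 2) = 10·9/2 = 45.
Current inversions — for each element, count later smaller elements:
41: 6
55: 8
48: 6
52: 6
32: 4
37: 4
30: 3
21: 0
29: 1
27: 0
Current total: 6 + 8 + 6 + 6 + 4 + 4 + 3 + 0 + 1 + 0 = 38
Shortfall: 45 − 38 = 7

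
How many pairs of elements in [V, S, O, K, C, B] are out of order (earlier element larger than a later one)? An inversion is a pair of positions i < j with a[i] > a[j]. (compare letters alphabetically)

15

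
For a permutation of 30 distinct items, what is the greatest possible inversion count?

The maximum occurs when the array is in strictly decreasing order: every one of the C(30, 2) pairs is inverted.
C(30, 2) = 30·29/2 = 435

Inversions: 435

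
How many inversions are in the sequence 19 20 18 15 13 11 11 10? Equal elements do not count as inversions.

For each element, count later entries that are smaller:
19 → 18, 15, 13, 11, 11, 10 → 6
20 → 18, 15, 13, 11, 11, 10 → 6
18 → 15, 13, 11, 11, 10 → 5
15 → 13, 11, 11, 10 → 4
13 → 11, 11, 10 → 3
11 → 10 → 1
11 → 10 → 1
10 → none → 0
Sum: 6 + 6 + 5 + 4 + 3 + 1 + 1 + 0 = 26

26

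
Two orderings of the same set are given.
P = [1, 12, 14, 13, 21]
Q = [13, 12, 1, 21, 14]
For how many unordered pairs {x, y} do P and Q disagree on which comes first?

Disagreeing pairs: 5

Assign each item its position (1..5) in the first ordering, then rewrite the second ordering as that position sequence:
positions: 1→1, 12→2, 14→3, 13→4, 21→5
second ordering as positions: [4, 2, 1, 5, 3]
Discordant pairs = inversions in this position sequence.
4: 2, 1, 3 → 3
2: 1 → 1
1: 0
5: 3 → 1
3: 0
Total: 3 + 1 + 0 + 1 + 0 = 5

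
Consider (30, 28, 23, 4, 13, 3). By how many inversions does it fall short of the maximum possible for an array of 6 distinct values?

1 inversion short

Maximum inversions for 6 distinct elements is C(6, 2) = 6·5/2 = 15.
Current inversions — for each element, count later smaller elements:
30: 5
28: 4
23: 3
4: 1
13: 1
3: 0
Current total: 5 + 4 + 3 + 1 + 1 + 0 = 14
Shortfall: 15 − 14 = 1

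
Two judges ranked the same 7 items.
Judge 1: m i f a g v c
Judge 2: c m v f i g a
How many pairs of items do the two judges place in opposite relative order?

Assign each item its position (1..7) in the first ordering, then rewrite the second ordering as that position sequence:
positions: m→1, i→2, f→3, a→4, g→5, v→6, c→7
second ordering as positions: [7, 1, 6, 3, 2, 5, 4]
Discordant pairs = inversions in this position sequence.
7: 1, 6, 3, 2, 5, 4 → 6
1: 0
6: 3, 2, 5, 4 → 4
3: 2 → 1
2: 0
5: 4 → 1
4: 0
Total: 6 + 0 + 4 + 1 + 0 + 1 + 0 = 12

12 discordant pairs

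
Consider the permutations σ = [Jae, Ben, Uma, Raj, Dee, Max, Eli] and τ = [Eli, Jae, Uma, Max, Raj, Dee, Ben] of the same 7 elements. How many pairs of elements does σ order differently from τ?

Assign each item its position (1..7) in the first ordering, then rewrite the second ordering as that position sequence:
positions: Jae→1, Ben→2, Uma→3, Raj→4, Dee→5, Max→6, Eli→7
second ordering as positions: [7, 1, 3, 6, 4, 5, 2]
Discordant pairs = inversions in this position sequence.
7: 1, 3, 6, 4, 5, 2 → 6
1: 0
3: 2 → 1
6: 4, 5, 2 → 3
4: 2 → 1
5: 2 → 1
2: 0
Total: 6 + 0 + 1 + 3 + 1 + 1 + 0 = 12

There are 12 discordant pairs.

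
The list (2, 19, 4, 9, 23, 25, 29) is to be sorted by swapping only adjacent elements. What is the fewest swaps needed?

2

Minimum adjacent swaps = number of inversions (each swap of adjacent out-of-order elements removes one inversion and no swap can remove more).
Count inversions — for each element, later elements that are smaller:
2: none → 0
19: 4, 9 → 2
4: none → 0
9: none → 0
23: none → 0
25: none → 0
29: none → 0
Total inversions: 0 + 2 + 0 + 0 + 0 + 0 + 0 = 2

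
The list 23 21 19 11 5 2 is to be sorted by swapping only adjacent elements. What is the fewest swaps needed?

Minimum adjacent swaps = number of inversions (each swap of adjacent out-of-order elements removes one inversion and no swap can remove more).
Count inversions — for each element, later elements that are smaller:
23: 21, 19, 11, 5, 2 → 5
21: 19, 11, 5, 2 → 4
19: 11, 5, 2 → 3
11: 5, 2 → 2
5: 2 → 1
2: none → 0
Total inversions: 5 + 4 + 3 + 2 + 1 + 0 = 15

There are 15 adjacent swaps.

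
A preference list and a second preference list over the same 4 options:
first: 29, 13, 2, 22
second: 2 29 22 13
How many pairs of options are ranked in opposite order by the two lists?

Assign each item its position (1..4) in the first ordering, then rewrite the second ordering as that position sequence:
positions: 29→1, 13→2, 2→3, 22→4
second ordering as positions: [3, 1, 4, 2]
Discordant pairs = inversions in this position sequence.
3: 1, 2 → 2
1: 0
4: 2 → 1
2: 0
Total: 2 + 0 + 1 + 0 = 3

There are 3 pairs.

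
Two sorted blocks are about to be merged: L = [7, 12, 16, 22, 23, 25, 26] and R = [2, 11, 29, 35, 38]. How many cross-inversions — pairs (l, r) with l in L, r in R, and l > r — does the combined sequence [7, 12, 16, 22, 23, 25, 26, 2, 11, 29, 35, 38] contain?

Take each right-half value and tally the left-half values above it:
r = 2: 7, 12, 16, 22, 23, 25, 26 → 7
r = 11: 12, 16, 22, 23, 25, 26 → 6
r = 29: none → 0
r = 35: none → 0
r = 38: none → 0
Cross-inversions: 7 + 6 + 0 + 0 + 0 = 13

13 cross-inversions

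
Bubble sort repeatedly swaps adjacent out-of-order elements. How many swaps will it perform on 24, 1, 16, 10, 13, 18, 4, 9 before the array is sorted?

Each adjacent swap fixes exactly one inversion, so the minimum swap count equals the number of inversions.
Count inversions — for each element, later elements that are smaller:
24: 1, 16, 10, 13, 18, 4, 9 → 7
1: none → 0
16: 10, 13, 4, 9 → 4
10: 4, 9 → 2
13: 4, 9 → 2
18: 4, 9 → 2
4: none → 0
9: none → 0
Total inversions: 7 + 0 + 4 + 2 + 2 + 2 + 0 + 0 = 17

Swaps: 17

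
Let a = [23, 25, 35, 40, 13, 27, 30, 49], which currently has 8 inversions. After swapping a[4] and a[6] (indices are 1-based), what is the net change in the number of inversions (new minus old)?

-1

Positions 4 and 6 hold 40 and 27; after swapping, the array is [23, 25, 35, 27, 13, 40, 30, 49].
For each element, count later entries that are smaller:
23: 1
25: 1
35: 3
27: 1
13: 0
40: 1
30: 0
49: 0
Sum: 1 + 1 + 3 + 1 + 0 + 1 + 0 + 0 = 7
Change: 7 − 8 = -1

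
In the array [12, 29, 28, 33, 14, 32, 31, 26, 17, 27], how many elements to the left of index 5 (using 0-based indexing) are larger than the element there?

The element at index 5 is 32.
Elements before it: 12, 29, 28, 33, 14
Those larger than 32: 33

1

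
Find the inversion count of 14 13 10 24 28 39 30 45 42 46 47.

Sweep left to right; for each value list the smaller values that follow it:
14: 2
13: 1
10: 0
24: 0
28: 0
39: 1
30: 0
45: 1
42: 0
46: 0
47: 0
Sum: 2 + 1 + 0 + 0 + 0 + 1 + 0 + 1 + 0 + 0 + 0 = 5

Inversions: 5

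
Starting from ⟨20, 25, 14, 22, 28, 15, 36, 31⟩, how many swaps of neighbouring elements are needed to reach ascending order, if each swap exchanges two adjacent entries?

The minimum number of adjacent swaps to sort an array equals its inversion count, since every such swap removes exactly one inversion.
Count inversions — for each element, later elements that are smaller:
20: 14, 15 → 2
25: 14, 22, 15 → 3
14: none → 0
22: 15 → 1
28: 15 → 1
15: none → 0
36: 31 → 1
31: none → 0
Total inversions: 2 + 3 + 0 + 1 + 1 + 0 + 1 + 0 = 8

8 swaps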